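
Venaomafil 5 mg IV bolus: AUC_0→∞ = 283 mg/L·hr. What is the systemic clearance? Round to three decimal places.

CL = 0.018 L/hr

CL = Dose_iv / AUC_0→∞
   = 5 / 283 = 0.0176678 L/hr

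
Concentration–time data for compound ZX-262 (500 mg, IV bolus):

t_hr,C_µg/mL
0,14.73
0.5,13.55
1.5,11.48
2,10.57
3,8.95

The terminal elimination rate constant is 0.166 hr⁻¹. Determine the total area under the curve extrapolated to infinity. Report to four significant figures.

Trapezoidal AUC_0→3:
  [0→0.5]: (14.73+13.55)/2 × 0.5 = 7.07
  [0.5→1.5]: (13.55+11.48)/2 × 1 = 12.515
  [1.5→2]: (11.48+10.57)/2 × 0.5 = 5.5125
  [2→3]: (10.57+8.95)/2 × 1 = 9.76
  Sum = 34.8575 µg/mL·hr
Extrapolated tail: C_last / k_e = 8.95 / 0.166 = 53.916
AUC_0→∞ = 34.8575 + 53.916 = 88.7735 µg/mL·hr

AUC = 88.77 µg/mL·hr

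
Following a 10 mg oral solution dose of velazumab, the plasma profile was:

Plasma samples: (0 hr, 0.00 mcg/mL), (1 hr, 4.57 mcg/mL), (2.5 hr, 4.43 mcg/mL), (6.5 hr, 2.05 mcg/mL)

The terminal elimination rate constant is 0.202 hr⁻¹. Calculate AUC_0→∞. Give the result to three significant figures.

AUC = 32.1 mcg/mL·hr

Trapezoidal AUC_0→6.5:
  [0→1]: (0.00+4.57)/2 × 1 = 2.285
  [1→2.5]: (4.57+4.43)/2 × 1.5 = 6.75
  [2.5→6.5]: (4.43+2.05)/2 × 4 = 12.96
  Sum = 21.995 mcg/mL·hr
Extrapolated tail: C_last / k_e = 2.05 / 0.202 = 10.149
AUC_0→∞ = 21.995 + 10.149 = 32.144 mcg/mL·hr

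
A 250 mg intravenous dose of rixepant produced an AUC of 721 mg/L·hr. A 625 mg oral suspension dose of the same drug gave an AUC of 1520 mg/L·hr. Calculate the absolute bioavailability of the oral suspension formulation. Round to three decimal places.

F = (AUC_ev / D_ev) / (AUC_iv / D_iv)
  = (1520/625) / (721/250)
  = 2.432 / 2.884 = 0.8433

F = 0.843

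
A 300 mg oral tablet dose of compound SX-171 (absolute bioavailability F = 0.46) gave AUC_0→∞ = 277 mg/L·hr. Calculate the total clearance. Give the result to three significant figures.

CL = 0.498 L/hr

CL = F × Dose / AUC_0→∞
   = 0.46 × 300 / 277 = 0.498195 L/hr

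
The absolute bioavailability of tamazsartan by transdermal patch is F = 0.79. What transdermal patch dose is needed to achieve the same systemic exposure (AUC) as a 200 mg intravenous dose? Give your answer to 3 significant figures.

D_transdermal = 253 mg

For equal systemic exposure: F × D_ev = D_iv
D_ev = D_iv / F = 200 / 0.79 = 253.165 mg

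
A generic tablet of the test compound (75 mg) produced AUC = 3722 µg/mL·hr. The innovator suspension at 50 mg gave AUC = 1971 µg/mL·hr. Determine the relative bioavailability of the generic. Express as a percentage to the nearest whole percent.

F_rel = (AUC_test/D_test) / (AUC_ref/D_ref)
      = (3722/75) / (1971/50)
      = 49.6267 / 39.42 = 1.2589 = 125.89%

F_rel = 126%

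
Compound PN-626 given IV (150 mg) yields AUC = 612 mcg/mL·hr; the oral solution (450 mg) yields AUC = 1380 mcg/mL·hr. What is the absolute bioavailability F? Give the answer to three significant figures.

F = 0.752

F = (AUC_ev / D_ev) / (AUC_iv / D_iv)
  = (1380/450) / (612/150)
  = 3.06667 / 4.08 = 0.7516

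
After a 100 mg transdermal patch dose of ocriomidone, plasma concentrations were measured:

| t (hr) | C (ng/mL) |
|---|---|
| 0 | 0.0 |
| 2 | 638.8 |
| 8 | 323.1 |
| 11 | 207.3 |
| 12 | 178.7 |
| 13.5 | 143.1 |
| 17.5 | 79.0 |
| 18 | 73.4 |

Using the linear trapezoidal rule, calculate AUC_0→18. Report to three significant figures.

Trapezoidal AUC_0→18:
  [0→2]: (0.0+638.8)/2 × 2 = 638.8
  [2→8]: (638.8+323.1)/2 × 6 = 2885.7
  [8→11]: (323.1+207.3)/2 × 3 = 795.6
  [11→12]: (207.3+178.7)/2 × 1 = 193.0
  [12→13.5]: (178.7+143.1)/2 × 1.5 = 241.35
  [13.5→17.5]: (143.1+79.0)/2 × 4 = 444.2
  [17.5→18]: (79.0+73.4)/2 × 0.5 = 38.1
  Sum = 5236.75 ng/mL·hr

AUC = 5240 ng/mL·hr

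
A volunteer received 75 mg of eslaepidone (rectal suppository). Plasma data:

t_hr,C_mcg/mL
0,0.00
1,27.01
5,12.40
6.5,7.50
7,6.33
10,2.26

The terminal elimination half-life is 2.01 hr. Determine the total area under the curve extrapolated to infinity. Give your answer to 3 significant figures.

AUC = 130 mcg/mL·hr

Trapezoidal AUC_0→10:
  [0→1]: (0.00+27.01)/2 × 1 = 13.505
  [1→5]: (27.01+12.40)/2 × 4 = 78.82
  [5→6.5]: (12.40+7.50)/2 × 1.5 = 14.925
  [6.5→7]: (7.50+6.33)/2 × 0.5 = 3.4575
  [7→10]: (6.33+2.26)/2 × 3 = 12.885
  Sum = 123.5925 mcg/mL·hr
k_e = ln2 / t½ = 0.693147 / 2.01 = 0.3448 hr^-1
Extrapolated tail: C_last / k_e = 2.26 / 0.3448 = 6.555
AUC_0→∞ = 123.5925 + 6.555 = 130.1475 mcg/mL·hr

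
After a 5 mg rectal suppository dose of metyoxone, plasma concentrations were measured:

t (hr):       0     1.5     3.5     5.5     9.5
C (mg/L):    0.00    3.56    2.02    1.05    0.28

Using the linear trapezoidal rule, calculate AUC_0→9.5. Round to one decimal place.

AUC = 14.0 mg/L·hr

Trapezoidal AUC_0→9.5:
  [0→1.5]: (0.00+3.56)/2 × 1.5 = 2.67
  [1.5→3.5]: (3.56+2.02)/2 × 2 = 5.58
  [3.5→5.5]: (2.02+1.05)/2 × 2 = 3.07
  [5.5→9.5]: (1.05+0.28)/2 × 4 = 2.66
  Sum = 13.98 mg/L·hr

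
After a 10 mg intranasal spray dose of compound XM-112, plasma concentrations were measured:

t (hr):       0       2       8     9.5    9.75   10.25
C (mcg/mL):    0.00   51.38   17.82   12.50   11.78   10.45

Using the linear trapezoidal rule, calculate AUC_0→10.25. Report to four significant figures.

Trapezoidal AUC_0→10.25:
  [0→2]: (0.00+51.38)/2 × 2 = 51.38
  [2→8]: (51.38+17.82)/2 × 6 = 207.6
  [8→9.5]: (17.82+12.50)/2 × 1.5 = 22.74
  [9.5→9.75]: (12.50+11.78)/2 × 0.25 = 3.035
  [9.75→10.25]: (11.78+10.45)/2 × 0.5 = 5.5575
  Sum = 290.3125 mcg/mL·hr

AUC = 290.3 mcg/mL·hr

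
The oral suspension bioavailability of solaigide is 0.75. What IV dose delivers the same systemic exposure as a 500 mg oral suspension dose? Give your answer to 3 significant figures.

D_iv = 375 mg

Systemic exposure from an extravascular dose = F × D_ev, so the equivalent IV dose is F × D_ev.
D_iv = F × D_ev = 0.75 × 500 = 375 mg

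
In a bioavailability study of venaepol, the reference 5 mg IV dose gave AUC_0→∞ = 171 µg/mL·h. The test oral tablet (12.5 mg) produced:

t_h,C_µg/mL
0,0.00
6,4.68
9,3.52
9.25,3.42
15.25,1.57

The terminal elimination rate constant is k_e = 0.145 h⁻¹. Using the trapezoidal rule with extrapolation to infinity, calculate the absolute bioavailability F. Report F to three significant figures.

F = 0.124

Trapezoidal AUC_0→15.25 (oral tablet):
  [0→6]: (0.00+4.68)/2 × 6 = 14.04
  [6→9]: (4.68+3.52)/2 × 3 = 12.3
  [9→9.25]: (3.52+3.42)/2 × 0.25 = 0.8675
  [9.25→15.25]: (3.42+1.57)/2 × 6 = 14.97
  Sum = 42.1775 µg/mL·h
Tail: C_last/k_e = 1.57/0.145 = 10.828
AUC_0→∞ (oral tablet) = 42.1775 + 10.828 = 53.0055 µg/mL·h
F = (AUC_ev/D_ev)/(AUC_iv/D_iv) = (53.0055/12.5)/(171/5) = 4.24044/34.2 = 0.1240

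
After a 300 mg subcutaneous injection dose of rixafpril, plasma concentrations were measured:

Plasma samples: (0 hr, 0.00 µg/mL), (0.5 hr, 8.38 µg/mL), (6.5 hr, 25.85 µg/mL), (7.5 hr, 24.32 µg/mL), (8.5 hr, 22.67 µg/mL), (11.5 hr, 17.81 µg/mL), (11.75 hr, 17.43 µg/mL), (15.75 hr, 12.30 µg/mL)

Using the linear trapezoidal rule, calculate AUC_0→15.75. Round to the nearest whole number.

AUC = 278 µg/mL·hr

Trapezoidal AUC_0→15.75:
  [0→0.5]: (0.00+8.38)/2 × 0.5 = 2.095
  [0.5→6.5]: (8.38+25.85)/2 × 6 = 102.69
  [6.5→7.5]: (25.85+24.32)/2 × 1 = 25.085
  [7.5→8.5]: (24.32+22.67)/2 × 1 = 23.495
  [8.5→11.5]: (22.67+17.81)/2 × 3 = 60.72
  [11.5→11.75]: (17.81+17.43)/2 × 0.25 = 4.405
  [11.75→15.75]: (17.43+12.30)/2 × 4 = 59.46
  Sum = 277.95 µg/mL·hr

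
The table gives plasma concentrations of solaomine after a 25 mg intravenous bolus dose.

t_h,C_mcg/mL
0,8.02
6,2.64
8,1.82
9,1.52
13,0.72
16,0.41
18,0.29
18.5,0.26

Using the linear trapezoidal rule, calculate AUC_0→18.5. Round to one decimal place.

AUC = 45.1 mcg/mL·h

Trapezoidal AUC_0→18.5:
  [0→6]: (8.02+2.64)/2 × 6 = 31.98
  [6→8]: (2.64+1.82)/2 × 2 = 4.46
  [8→9]: (1.82+1.52)/2 × 1 = 1.67
  [9→13]: (1.52+0.72)/2 × 4 = 4.48
  [13→16]: (0.72+0.41)/2 × 3 = 1.695
  [16→18]: (0.41+0.29)/2 × 2 = 0.7
  [18→18.5]: (0.29+0.26)/2 × 0.5 = 0.1375
  Sum = 45.1225 mcg/mL·h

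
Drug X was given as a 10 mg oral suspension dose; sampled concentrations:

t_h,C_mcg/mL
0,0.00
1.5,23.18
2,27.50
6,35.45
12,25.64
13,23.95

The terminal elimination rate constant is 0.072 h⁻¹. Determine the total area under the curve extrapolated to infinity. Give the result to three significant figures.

AUC = 697 mcg/mL·h

Trapezoidal AUC_0→13:
  [0→1.5]: (0.00+23.18)/2 × 1.5 = 17.385
  [1.5→2]: (23.18+27.50)/2 × 0.5 = 12.67
  [2→6]: (27.50+35.45)/2 × 4 = 125.9
  [6→12]: (35.45+25.64)/2 × 6 = 183.27
  [12→13]: (25.64+23.95)/2 × 1 = 24.795
  Sum = 364.02 mcg/mL·h
Extrapolated tail: C_last / k_e = 23.95 / 0.072 = 332.639
AUC_0→∞ = 364.02 + 332.639 = 696.659 mcg/mL·h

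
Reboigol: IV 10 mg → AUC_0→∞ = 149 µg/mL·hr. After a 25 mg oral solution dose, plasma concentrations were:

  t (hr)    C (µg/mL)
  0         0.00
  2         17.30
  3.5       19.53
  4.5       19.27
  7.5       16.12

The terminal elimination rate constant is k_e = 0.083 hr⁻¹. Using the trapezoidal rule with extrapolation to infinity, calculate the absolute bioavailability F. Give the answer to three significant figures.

Trapezoidal AUC_0→7.5 (oral solution):
  [0→2]: (0.00+17.30)/2 × 2 = 17.3
  [2→3.5]: (17.30+19.53)/2 × 1.5 = 27.6225
  [3.5→4.5]: (19.53+19.27)/2 × 1 = 19.4
  [4.5→7.5]: (19.27+16.12)/2 × 3 = 53.085
  Sum = 117.4075 µg/mL·hr
Tail: C_last/k_e = 16.12/0.083 = 194.217
AUC_0→∞ (oral solution) = 117.4075 + 194.217 = 311.6245 µg/mL·hr
F = (AUC_ev/D_ev)/(AUC_iv/D_iv) = (311.6245/25)/(149/10) = 12.46498/14.9 = 0.8366

F = 0.837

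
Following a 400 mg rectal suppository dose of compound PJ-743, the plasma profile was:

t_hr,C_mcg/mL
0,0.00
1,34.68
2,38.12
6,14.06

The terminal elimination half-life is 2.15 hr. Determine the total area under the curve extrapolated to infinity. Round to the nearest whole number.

AUC = 202 mcg/mL·hr

Trapezoidal AUC_0→6:
  [0→1]: (0.00+34.68)/2 × 1 = 17.34
  [1→2]: (34.68+38.12)/2 × 1 = 36.4
  [2→6]: (38.12+14.06)/2 × 4 = 104.36
  Sum = 158.1 mcg/mL·hr
k_e = ln2 / t½ = 0.693147 / 2.15 = 0.3224 hr^-1
Extrapolated tail: C_last / k_e = 14.06 / 0.3224 = 43.610
AUC_0→∞ = 158.1 + 43.610 = 201.71 mcg/mL·hr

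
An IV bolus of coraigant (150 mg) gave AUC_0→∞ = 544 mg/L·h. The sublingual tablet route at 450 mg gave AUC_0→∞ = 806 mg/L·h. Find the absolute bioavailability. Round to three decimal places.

F = 0.494

F = (AUC_ev / D_ev) / (AUC_iv / D_iv)
  = (806/450) / (544/150)
  = 1.79111 / 3.62667 = 0.4939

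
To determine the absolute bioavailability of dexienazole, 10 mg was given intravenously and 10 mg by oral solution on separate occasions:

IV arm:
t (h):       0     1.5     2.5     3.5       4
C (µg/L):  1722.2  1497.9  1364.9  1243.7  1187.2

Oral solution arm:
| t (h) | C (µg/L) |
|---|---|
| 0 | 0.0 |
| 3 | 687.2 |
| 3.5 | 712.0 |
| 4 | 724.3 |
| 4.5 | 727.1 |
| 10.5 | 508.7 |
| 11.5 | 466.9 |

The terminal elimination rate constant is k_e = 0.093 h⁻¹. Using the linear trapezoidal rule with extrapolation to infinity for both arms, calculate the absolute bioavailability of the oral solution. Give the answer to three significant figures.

F = 0.611

Trapezoidal AUC_0→4 (IV):
  [0→1.5]: (1722.2+1497.9)/2 × 1.5 = 2415.075
  [1.5→2.5]: (1497.9+1364.9)/2 × 1 = 1431.4
  [2.5→3.5]: (1364.9+1243.7)/2 × 1 = 1304.3
  [3.5→4]: (1243.7+1187.2)/2 × 0.5 = 607.725
  Sum = 5758.5 µg/L·h
IV tail: 1187.2/0.093 = 12765.591; AUC_iv,0→∞ = 5758.5 + 12765.591 = 18524.091 µg/L·h
Trapezoidal AUC_0→11.5 (oral solution):
  [0→3]: (0.0+687.2)/2 × 3 = 1030.8
  [3→3.5]: (687.2+712.0)/2 × 0.5 = 349.8
  [3.5→4]: (712.0+724.3)/2 × 0.5 = 359.075
  [4→4.5]: (724.3+727.1)/2 × 0.5 = 362.85
  [4.5→10.5]: (727.1+508.7)/2 × 6 = 3707.4
  [10.5→11.5]: (508.7+466.9)/2 × 1 = 487.8
  Sum = 6297.725 µg/L·h
oral solution tail: 466.9/0.093 = 5020.430; AUC_ev,0→∞ = 6297.725 + 5020.430 = 11318.155 µg/L·h
F = (AUC_ev/D_ev)/(AUC_iv/D_iv) = (11318.155/10)/(18524.091/10) = 1131.8155/1852.4091 = 0.6110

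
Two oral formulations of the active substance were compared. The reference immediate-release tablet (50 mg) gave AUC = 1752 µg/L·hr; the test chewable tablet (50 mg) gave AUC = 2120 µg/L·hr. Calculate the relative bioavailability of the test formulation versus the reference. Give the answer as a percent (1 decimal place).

F_rel = (AUC_test/D_test) / (AUC_ref/D_ref)
      = (2120/50) / (1752/50)
      = 42.4 / 35.04 = 1.2100 = 121.00%

F_rel = 121.0%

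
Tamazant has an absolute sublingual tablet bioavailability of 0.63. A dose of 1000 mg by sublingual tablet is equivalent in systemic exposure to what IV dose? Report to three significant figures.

D_iv = 630 mg

Systemic exposure from an extravascular dose = F × D_ev, so the equivalent IV dose is F × D_ev.
D_iv = F × D_ev = 0.63 × 1000 = 630 mg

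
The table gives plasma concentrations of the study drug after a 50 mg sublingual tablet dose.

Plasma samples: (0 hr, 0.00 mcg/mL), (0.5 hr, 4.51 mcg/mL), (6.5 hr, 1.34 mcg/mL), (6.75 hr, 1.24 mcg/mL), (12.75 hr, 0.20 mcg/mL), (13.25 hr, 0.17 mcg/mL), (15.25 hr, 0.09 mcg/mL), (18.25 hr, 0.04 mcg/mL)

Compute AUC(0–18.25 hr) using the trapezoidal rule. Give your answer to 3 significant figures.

AUC = 23.9 mcg/mL·hr

Trapezoidal AUC_0→18.25:
  [0→0.5]: (0.00+4.51)/2 × 0.5 = 1.1275
  [0.5→6.5]: (4.51+1.34)/2 × 6 = 17.55
  [6.5→6.75]: (1.34+1.24)/2 × 0.25 = 0.3225
  [6.75→12.75]: (1.24+0.20)/2 × 6 = 4.32
  [12.75→13.25]: (0.20+0.17)/2 × 0.5 = 0.0925
  [13.25→15.25]: (0.17+0.09)/2 × 2 = 0.26
  [15.25→18.25]: (0.09+0.04)/2 × 3 = 0.195
  Sum = 23.8675 mcg/mL·hr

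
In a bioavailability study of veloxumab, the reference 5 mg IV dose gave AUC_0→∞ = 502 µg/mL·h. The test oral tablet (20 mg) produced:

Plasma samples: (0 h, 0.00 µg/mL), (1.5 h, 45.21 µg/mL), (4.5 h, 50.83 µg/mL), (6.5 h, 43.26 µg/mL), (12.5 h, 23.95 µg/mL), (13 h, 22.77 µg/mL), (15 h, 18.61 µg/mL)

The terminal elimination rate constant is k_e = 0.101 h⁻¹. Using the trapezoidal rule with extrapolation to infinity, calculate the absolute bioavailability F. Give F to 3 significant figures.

F = 0.354

Trapezoidal AUC_0→15 (oral tablet):
  [0→1.5]: (0.00+45.21)/2 × 1.5 = 33.9075
  [1.5→4.5]: (45.21+50.83)/2 × 3 = 144.06
  [4.5→6.5]: (50.83+43.26)/2 × 2 = 94.09
  [6.5→12.5]: (43.26+23.95)/2 × 6 = 201.63
  [12.5→13]: (23.95+22.77)/2 × 0.5 = 11.68
  [13→15]: (22.77+18.61)/2 × 2 = 41.38
  Sum = 526.7475 µg/mL·h
Tail: C_last/k_e = 18.61/0.101 = 184.257
AUC_0→∞ (oral tablet) = 526.7475 + 184.257 = 711.0045 µg/mL·h
F = (AUC_ev/D_ev)/(AUC_iv/D_iv) = (711.0045/20)/(502/5) = 35.550225/100.4 = 0.3541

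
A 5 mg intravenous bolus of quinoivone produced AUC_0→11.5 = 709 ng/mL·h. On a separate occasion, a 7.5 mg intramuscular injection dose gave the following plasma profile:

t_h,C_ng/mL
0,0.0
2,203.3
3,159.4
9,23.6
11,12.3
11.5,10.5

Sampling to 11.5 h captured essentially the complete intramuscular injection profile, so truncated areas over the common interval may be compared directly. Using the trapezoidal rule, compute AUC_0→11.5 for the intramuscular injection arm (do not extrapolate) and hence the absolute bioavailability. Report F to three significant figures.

F = 0.917

Trapezoidal AUC_0→11.5 (intramuscular injection):
  [0→2]: (0.0+203.3)/2 × 2 = 203.3
  [2→3]: (203.3+159.4)/2 × 1 = 181.35
  [3→9]: (159.4+23.6)/2 × 6 = 549.0
  [9→11]: (23.6+12.3)/2 × 2 = 35.9
  [11→11.5]: (12.3+10.5)/2 × 0.5 = 5.7
  Sum = 975.25 ng/mL·h
F = (AUC_ev/D_ev)/(AUC_iv/D_iv) = (975.25/7.5)/(709/5) = 130.033/141.8 = 0.9170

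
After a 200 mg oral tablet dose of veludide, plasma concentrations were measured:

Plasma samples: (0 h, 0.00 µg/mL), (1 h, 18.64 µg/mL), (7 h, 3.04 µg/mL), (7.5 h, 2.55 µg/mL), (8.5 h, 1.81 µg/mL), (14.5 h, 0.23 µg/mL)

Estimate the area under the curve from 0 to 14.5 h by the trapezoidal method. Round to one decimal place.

AUC = 84.1 µg/mL·h

Trapezoidal AUC_0→14.5:
  [0→1]: (0.00+18.64)/2 × 1 = 9.32
  [1→7]: (18.64+3.04)/2 × 6 = 65.04
  [7→7.5]: (3.04+2.55)/2 × 0.5 = 1.3975
  [7.5→8.5]: (2.55+1.81)/2 × 1 = 2.18
  [8.5→14.5]: (1.81+0.23)/2 × 6 = 6.12
  Sum = 84.0575 µg/mL·h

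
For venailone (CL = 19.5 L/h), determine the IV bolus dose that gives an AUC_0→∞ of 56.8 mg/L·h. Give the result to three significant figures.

Dose = 1110 mg

Dose_iv = CL × AUC_0→∞
     = 19.5 × 56.8 = 1107.6 mg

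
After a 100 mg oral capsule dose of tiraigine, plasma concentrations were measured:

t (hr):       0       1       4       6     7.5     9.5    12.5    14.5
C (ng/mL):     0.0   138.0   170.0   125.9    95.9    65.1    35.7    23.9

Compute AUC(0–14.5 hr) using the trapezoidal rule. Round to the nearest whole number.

AUC = 1365 ng/mL·hr

Trapezoidal AUC_0→14.5:
  [0→1]: (0.0+138.0)/2 × 1 = 69.0
  [1→4]: (138.0+170.0)/2 × 3 = 462.0
  [4→6]: (170.0+125.9)/2 × 2 = 295.9
  [6→7.5]: (125.9+95.9)/2 × 1.5 = 166.35
  [7.5→9.5]: (95.9+65.1)/2 × 2 = 161.0
  [9.5→12.5]: (65.1+35.7)/2 × 3 = 151.2
  [12.5→14.5]: (35.7+23.9)/2 × 2 = 59.6
  Sum = 1365.05 ng/mL·hr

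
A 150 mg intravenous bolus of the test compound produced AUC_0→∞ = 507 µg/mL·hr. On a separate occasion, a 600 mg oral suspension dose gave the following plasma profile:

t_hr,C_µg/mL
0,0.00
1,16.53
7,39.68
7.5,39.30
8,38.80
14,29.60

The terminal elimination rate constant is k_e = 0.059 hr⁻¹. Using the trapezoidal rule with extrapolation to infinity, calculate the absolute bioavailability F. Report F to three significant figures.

Trapezoidal AUC_0→14 (oral suspension):
  [0→1]: (0.00+16.53)/2 × 1 = 8.265
  [1→7]: (16.53+39.68)/2 × 6 = 168.63
  [7→7.5]: (39.68+39.30)/2 × 0.5 = 19.745
  [7.5→8]: (39.30+38.80)/2 × 0.5 = 19.525
  [8→14]: (38.80+29.60)/2 × 6 = 205.2
  Sum = 421.365 µg/mL·hr
Tail: C_last/k_e = 29.60/0.059 = 501.695
AUC_0→∞ (oral suspension) = 421.365 + 501.695 = 923.06 µg/mL·hr
F = (AUC_ev/D_ev)/(AUC_iv/D_iv) = (923.06/600)/(507/150) = 1.53843/3.38 = 0.4552

F = 0.455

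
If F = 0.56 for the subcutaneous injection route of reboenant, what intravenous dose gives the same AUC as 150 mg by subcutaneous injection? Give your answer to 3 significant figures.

D_iv = 84.0 mg

Systemic exposure from an extravascular dose = F × D_ev, so the equivalent IV dose is F × D_ev.
D_iv = F × D_ev = 0.56 × 150 = 84 mg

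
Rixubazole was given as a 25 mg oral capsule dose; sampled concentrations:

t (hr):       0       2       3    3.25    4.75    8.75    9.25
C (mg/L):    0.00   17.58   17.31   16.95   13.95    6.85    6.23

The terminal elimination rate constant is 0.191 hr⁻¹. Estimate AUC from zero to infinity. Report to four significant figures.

AUC = 140.0 mg/L·hr

Trapezoidal AUC_0→9.25:
  [0→2]: (0.00+17.58)/2 × 2 = 17.58
  [2→3]: (17.58+17.31)/2 × 1 = 17.445
  [3→3.25]: (17.31+16.95)/2 × 0.25 = 4.2825
  [3.25→4.75]: (16.95+13.95)/2 × 1.5 = 23.175
  [4.75→8.75]: (13.95+6.85)/2 × 4 = 41.6
  [8.75→9.25]: (6.85+6.23)/2 × 0.5 = 3.27
  Sum = 107.3525 mg/L·hr
Extrapolated tail: C_last / k_e = 6.23 / 0.191 = 32.618
AUC_0→∞ = 107.3525 + 32.618 = 139.9705 mg/L·hr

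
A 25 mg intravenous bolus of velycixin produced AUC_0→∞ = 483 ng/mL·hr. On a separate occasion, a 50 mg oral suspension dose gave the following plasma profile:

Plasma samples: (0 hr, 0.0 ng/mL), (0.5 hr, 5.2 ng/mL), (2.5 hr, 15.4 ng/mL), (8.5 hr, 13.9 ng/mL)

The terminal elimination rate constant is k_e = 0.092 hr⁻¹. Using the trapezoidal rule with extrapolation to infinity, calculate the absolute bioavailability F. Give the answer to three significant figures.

Trapezoidal AUC_0→8.5 (oral suspension):
  [0→0.5]: (0.0+5.2)/2 × 0.5 = 1.3
  [0.5→2.5]: (5.2+15.4)/2 × 2 = 20.6
  [2.5→8.5]: (15.4+13.9)/2 × 6 = 87.9
  Sum = 109.8 ng/mL·hr
Tail: C_last/k_e = 13.9/0.092 = 151.087
AUC_0→∞ (oral suspension) = 109.8 + 151.087 = 260.887 ng/mL·hr
F = (AUC_ev/D_ev)/(AUC_iv/D_iv) = (260.887/50)/(483/25) = 5.21774/19.32 = 0.2701

F = 0.270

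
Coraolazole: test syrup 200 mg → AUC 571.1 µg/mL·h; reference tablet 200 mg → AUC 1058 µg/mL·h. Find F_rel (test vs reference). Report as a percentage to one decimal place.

F_rel = 54.0%

F_rel = (AUC_test/D_test) / (AUC_ref/D_ref)
      = (571.1/200) / (1058/200)
      = 2.8555 / 5.29 = 0.5398 = 53.98%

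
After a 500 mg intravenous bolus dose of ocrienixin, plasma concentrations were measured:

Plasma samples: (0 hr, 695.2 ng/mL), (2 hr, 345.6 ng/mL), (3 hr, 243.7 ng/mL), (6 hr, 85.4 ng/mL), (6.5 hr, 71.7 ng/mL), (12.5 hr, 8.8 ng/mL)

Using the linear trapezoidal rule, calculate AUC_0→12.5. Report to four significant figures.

Trapezoidal AUC_0→12.5:
  [0→2]: (695.2+345.6)/2 × 2 = 1040.8
  [2→3]: (345.6+243.7)/2 × 1 = 294.65
  [3→6]: (243.7+85.4)/2 × 3 = 493.65
  [6→6.5]: (85.4+71.7)/2 × 0.5 = 39.275
  [6.5→12.5]: (71.7+8.8)/2 × 6 = 241.5
  Sum = 2109.875 ng/mL·hr

AUC = 2110 ng/mL·hr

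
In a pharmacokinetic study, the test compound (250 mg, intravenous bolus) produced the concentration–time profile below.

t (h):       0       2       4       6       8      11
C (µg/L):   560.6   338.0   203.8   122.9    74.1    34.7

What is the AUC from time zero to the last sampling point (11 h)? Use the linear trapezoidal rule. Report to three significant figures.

AUC = 2130 µg/L·h

Trapezoidal AUC_0→11:
  [0→2]: (560.6+338.0)/2 × 2 = 898.6
  [2→4]: (338.0+203.8)/2 × 2 = 541.8
  [4→6]: (203.8+122.9)/2 × 2 = 326.7
  [6→8]: (122.9+74.1)/2 × 2 = 197.0
  [8→11]: (74.1+34.7)/2 × 3 = 163.2
  Sum = 2127.3 µg/L·h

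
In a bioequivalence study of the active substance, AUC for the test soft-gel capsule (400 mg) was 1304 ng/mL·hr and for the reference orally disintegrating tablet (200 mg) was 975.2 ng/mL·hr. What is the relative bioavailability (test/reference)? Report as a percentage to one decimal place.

F_rel = 66.9%

F_rel = (AUC_test/D_test) / (AUC_ref/D_ref)
      = (1304/400) / (975.2/200)
      = 3.26 / 4.876 = 0.6686 = 66.86%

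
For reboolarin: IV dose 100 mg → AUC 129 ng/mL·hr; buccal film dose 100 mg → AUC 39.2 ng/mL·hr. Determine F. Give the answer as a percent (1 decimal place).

F = (AUC_ev / D_ev) / (AUC_iv / D_iv)
  = (39.2/100) / (129/100)
  = 0.392 / 1.29 = 0.3039
  = 30.39%

F = 30.4%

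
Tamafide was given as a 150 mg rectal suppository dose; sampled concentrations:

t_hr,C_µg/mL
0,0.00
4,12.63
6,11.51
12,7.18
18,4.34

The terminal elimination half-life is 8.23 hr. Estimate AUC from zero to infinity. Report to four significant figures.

AUC = 191.6 µg/mL·hr

Trapezoidal AUC_0→18:
  [0→4]: (0.00+12.63)/2 × 4 = 25.26
  [4→6]: (12.63+11.51)/2 × 2 = 24.14
  [6→12]: (11.51+7.18)/2 × 6 = 56.07
  [12→18]: (7.18+4.34)/2 × 6 = 34.56
  Sum = 140.03 µg/mL·hr
k_e = ln2 / t½ = 0.693147 / 8.23 = 0.0842 hr^-1
Extrapolated tail: C_last / k_e = 4.34 / 0.0842 = 51.544
AUC_0→∞ = 140.03 + 51.544 = 191.574 µg/mL·hr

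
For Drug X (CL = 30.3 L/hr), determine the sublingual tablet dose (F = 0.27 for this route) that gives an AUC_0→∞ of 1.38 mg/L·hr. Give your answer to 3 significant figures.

Dose = CL × AUC_0→∞ / F
     = 30.3 × 1.38 / 0.27 = 154.867 mg

Dose = 155 mg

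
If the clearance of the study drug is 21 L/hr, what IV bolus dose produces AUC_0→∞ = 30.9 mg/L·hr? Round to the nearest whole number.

Dose = 649 mg

Dose_iv = CL × AUC_0→∞
     = 21 × 30.9 = 648.9 mg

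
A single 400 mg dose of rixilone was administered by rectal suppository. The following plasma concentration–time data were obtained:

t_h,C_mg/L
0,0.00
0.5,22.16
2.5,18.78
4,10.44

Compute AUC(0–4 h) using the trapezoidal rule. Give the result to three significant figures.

AUC = 68.4 mg/L·h

Trapezoidal AUC_0→4:
  [0→0.5]: (0.00+22.16)/2 × 0.5 = 5.54
  [0.5→2.5]: (22.16+18.78)/2 × 2 = 40.94
  [2.5→4]: (18.78+10.44)/2 × 1.5 = 21.915
  Sum = 68.395 mg/L·h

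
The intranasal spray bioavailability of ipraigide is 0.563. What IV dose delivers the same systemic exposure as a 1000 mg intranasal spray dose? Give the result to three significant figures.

Systemic exposure from an extravascular dose = F × D_ev, so the equivalent IV dose is F × D_ev.
D_iv = F × D_ev = 0.563 × 1000 = 563 mg

D_iv = 563 mg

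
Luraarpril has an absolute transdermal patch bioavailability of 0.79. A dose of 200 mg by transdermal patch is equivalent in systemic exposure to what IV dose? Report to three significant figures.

D_iv = 158 mg

Systemic exposure from an extravascular dose = F × D_ev, so the equivalent IV dose is F × D_ev.
D_iv = F × D_ev = 0.79 × 200 = 158 mg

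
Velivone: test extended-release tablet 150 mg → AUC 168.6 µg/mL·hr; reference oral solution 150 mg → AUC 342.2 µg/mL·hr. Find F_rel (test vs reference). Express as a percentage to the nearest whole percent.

F_rel = (AUC_test/D_test) / (AUC_ref/D_ref)
      = (168.6/150) / (342.2/150)
      = 1.124 / 2.28133 = 0.4927 = 49.27%

F_rel = 49%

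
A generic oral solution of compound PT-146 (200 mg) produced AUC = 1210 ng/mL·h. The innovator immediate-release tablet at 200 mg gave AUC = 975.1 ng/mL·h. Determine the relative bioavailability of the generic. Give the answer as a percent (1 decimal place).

F_rel = (AUC_test/D_test) / (AUC_ref/D_ref)
      = (1210/200) / (975.1/200)
      = 6.05 / 4.8755 = 1.2409 = 124.09%

F_rel = 124.1%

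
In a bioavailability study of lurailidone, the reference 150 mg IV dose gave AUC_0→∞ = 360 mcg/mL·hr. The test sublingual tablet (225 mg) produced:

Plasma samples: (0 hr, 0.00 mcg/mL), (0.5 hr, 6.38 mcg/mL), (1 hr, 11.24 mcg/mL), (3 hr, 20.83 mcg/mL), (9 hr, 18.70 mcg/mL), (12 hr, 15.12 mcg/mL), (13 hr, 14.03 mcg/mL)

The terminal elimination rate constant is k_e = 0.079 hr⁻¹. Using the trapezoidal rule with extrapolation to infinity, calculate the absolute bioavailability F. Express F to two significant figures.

Trapezoidal AUC_0→13 (sublingual tablet):
  [0→0.5]: (0.00+6.38)/2 × 0.5 = 1.595
  [0.5→1]: (6.38+11.24)/2 × 0.5 = 4.405
  [1→3]: (11.24+20.83)/2 × 2 = 32.07
  [3→9]: (20.83+18.70)/2 × 6 = 118.59
  [9→12]: (18.70+15.12)/2 × 3 = 50.73
  [12→13]: (15.12+14.03)/2 × 1 = 14.575
  Sum = 221.965 mcg/mL·hr
Tail: C_last/k_e = 14.03/0.079 = 177.595
AUC_0→∞ (sublingual tablet) = 221.965 + 177.595 = 399.56 mcg/mL·hr
F = (AUC_ev/D_ev)/(AUC_iv/D_iv) = (399.56/225)/(360/150) = 1.77582/2.4 = 0.7399

F = 0.74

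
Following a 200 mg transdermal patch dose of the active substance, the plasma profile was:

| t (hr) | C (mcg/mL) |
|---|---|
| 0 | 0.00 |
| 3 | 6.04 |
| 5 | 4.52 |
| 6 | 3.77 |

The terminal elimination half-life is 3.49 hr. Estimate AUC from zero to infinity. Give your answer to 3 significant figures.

AUC = 42.7 mcg/mL·hr

Trapezoidal AUC_0→6:
  [0→3]: (0.00+6.04)/2 × 3 = 9.06
  [3→5]: (6.04+4.52)/2 × 2 = 10.56
  [5→6]: (4.52+3.77)/2 × 1 = 4.145
  Sum = 23.765 mcg/mL·hr
k_e = ln2 / t½ = 0.693147 / 3.49 = 0.1986 hr^-1
Extrapolated tail: C_last / k_e = 3.77 / 0.1986 = 18.983
AUC_0→∞ = 23.765 + 18.983 = 42.748 mcg/mL·hr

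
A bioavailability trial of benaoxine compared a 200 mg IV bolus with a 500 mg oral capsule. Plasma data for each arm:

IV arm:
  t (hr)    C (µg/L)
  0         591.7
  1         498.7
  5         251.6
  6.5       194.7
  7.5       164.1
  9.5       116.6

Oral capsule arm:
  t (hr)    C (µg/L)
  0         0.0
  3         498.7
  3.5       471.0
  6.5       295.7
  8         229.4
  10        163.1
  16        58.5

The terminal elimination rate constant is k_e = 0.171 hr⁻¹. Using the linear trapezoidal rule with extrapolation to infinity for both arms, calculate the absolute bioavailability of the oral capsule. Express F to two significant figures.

F = 0.45

Trapezoidal AUC_0→9.5 (IV):
  [0→1]: (591.7+498.7)/2 × 1 = 545.2
  [1→5]: (498.7+251.6)/2 × 4 = 1500.6
  [5→6.5]: (251.6+194.7)/2 × 1.5 = 334.725
  [6.5→7.5]: (194.7+164.1)/2 × 1 = 179.4
  [7.5→9.5]: (164.1+116.6)/2 × 2 = 280.7
  Sum = 2840.625 µg/L·hr
IV tail: 116.6/0.171 = 681.871; AUC_iv,0→∞ = 2840.625 + 681.871 = 3522.496 µg/L·hr
Trapezoidal AUC_0→16 (oral capsule):
  [0→3]: (0.0+498.7)/2 × 3 = 748.05
  [3→3.5]: (498.7+471.0)/2 × 0.5 = 242.425
  [3.5→6.5]: (471.0+295.7)/2 × 3 = 1150.05
  [6.5→8]: (295.7+229.4)/2 × 1.5 = 393.825
  [8→10]: (229.4+163.1)/2 × 2 = 392.5
  [10→16]: (163.1+58.5)/2 × 6 = 664.8
  Sum = 3591.65 µg/L·hr
oral capsule tail: 58.5/0.171 = 342.105; AUC_ev,0→∞ = 3591.65 + 342.105 = 3933.755 µg/L·hr
F = (AUC_ev/D_ev)/(AUC_iv/D_iv) = (3933.755/500)/(3522.496/200) = 7.86751/17.61248 = 0.4467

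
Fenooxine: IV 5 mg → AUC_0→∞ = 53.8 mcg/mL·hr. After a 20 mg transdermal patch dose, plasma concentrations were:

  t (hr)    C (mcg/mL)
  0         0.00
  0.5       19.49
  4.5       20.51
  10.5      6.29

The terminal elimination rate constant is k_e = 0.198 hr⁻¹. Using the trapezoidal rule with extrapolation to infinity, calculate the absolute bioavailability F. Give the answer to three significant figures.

F = 0.916

Trapezoidal AUC_0→10.5 (transdermal patch):
  [0→0.5]: (0.00+19.49)/2 × 0.5 = 4.8725
  [0.5→4.5]: (19.49+20.51)/2 × 4 = 80.0
  [4.5→10.5]: (20.51+6.29)/2 × 6 = 80.4
  Sum = 165.2725 mcg/mL·hr
Tail: C_last/k_e = 6.29/0.198 = 31.768
AUC_0→∞ (transdermal patch) = 165.2725 + 31.768 = 197.0405 mcg/mL·hr
F = (AUC_ev/D_ev)/(AUC_iv/D_iv) = (197.0405/20)/(53.8/5) = 9.852025/10.76 = 0.9156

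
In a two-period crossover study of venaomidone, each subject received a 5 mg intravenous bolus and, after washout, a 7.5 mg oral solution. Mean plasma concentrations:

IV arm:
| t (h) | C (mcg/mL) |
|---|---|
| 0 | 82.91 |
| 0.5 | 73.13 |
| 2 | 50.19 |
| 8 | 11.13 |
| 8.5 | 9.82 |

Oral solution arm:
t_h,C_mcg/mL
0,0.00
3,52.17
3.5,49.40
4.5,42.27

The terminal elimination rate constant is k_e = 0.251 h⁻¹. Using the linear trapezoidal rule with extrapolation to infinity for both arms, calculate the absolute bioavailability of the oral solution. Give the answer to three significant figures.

F = 0.589

Trapezoidal AUC_0→8.5 (IV):
  [0→0.5]: (82.91+73.13)/2 × 0.5 = 39.01
  [0.5→2]: (73.13+50.19)/2 × 1.5 = 92.49
  [2→8]: (50.19+11.13)/2 × 6 = 183.96
  [8→8.5]: (11.13+9.82)/2 × 0.5 = 5.2375
  Sum = 320.6975 mcg/mL·h
IV tail: 9.82/0.251 = 39.124; AUC_iv,0→∞ = 320.6975 + 39.124 = 359.8215 mcg/mL·h
Trapezoidal AUC_0→4.5 (oral solution):
  [0→3]: (0.00+52.17)/2 × 3 = 78.255
  [3→3.5]: (52.17+49.40)/2 × 0.5 = 25.3925
  [3.5→4.5]: (49.40+42.27)/2 × 1 = 45.835
  Sum = 149.4825 mcg/mL·h
oral solution tail: 42.27/0.251 = 168.406; AUC_ev,0→∞ = 149.4825 + 168.406 = 317.8885 mcg/mL·h
F = (AUC_ev/D_ev)/(AUC_iv/D_iv) = (317.8885/7.5)/(359.8215/5) = 42.3851/71.9643 = 0.5890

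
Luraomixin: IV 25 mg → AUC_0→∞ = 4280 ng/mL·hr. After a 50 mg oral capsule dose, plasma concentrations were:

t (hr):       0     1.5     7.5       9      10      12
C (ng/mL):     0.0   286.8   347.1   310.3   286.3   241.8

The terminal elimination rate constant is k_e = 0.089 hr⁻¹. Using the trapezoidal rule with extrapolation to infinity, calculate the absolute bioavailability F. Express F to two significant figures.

F = 0.72

Trapezoidal AUC_0→12 (oral capsule):
  [0→1.5]: (0.0+286.8)/2 × 1.5 = 215.1
  [1.5→7.5]: (286.8+347.1)/2 × 6 = 1901.7
  [7.5→9]: (347.1+310.3)/2 × 1.5 = 493.05
  [9→10]: (310.3+286.3)/2 × 1 = 298.3
  [10→12]: (286.3+241.8)/2 × 2 = 528.1
  Sum = 3436.25 ng/mL·hr
Tail: C_last/k_e = 241.8/0.089 = 2716.854
AUC_0→∞ (oral capsule) = 3436.25 + 2716.854 = 6153.104 ng/mL·hr
F = (AUC_ev/D_ev)/(AUC_iv/D_iv) = (6153.104/50)/(4280/25) = 123.06208/171.2 = 0.7188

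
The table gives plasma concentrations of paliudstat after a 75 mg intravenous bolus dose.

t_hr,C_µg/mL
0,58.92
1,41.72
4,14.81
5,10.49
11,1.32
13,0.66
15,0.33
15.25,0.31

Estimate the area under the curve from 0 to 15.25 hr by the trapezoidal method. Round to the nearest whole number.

AUC = 186 µg/mL·hr

Trapezoidal AUC_0→15.25:
  [0→1]: (58.92+41.72)/2 × 1 = 50.32
  [1→4]: (41.72+14.81)/2 × 3 = 84.795
  [4→5]: (14.81+10.49)/2 × 1 = 12.65
  [5→11]: (10.49+1.32)/2 × 6 = 35.43
  [11→13]: (1.32+0.66)/2 × 2 = 1.98
  [13→15]: (0.66+0.33)/2 × 2 = 0.99
  [15→15.25]: (0.33+0.31)/2 × 0.25 = 0.08
  Sum = 186.245 µg/mL·hr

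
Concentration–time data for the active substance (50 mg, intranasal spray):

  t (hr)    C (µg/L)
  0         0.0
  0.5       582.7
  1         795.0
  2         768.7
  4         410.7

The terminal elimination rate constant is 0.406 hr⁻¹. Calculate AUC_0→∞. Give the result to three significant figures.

AUC = 3460 µg/L·hr

Trapezoidal AUC_0→4:
  [0→0.5]: (0.0+582.7)/2 × 0.5 = 145.675
  [0.5→1]: (582.7+795.0)/2 × 0.5 = 344.425
  [1→2]: (795.0+768.7)/2 × 1 = 781.85
  [2→4]: (768.7+410.7)/2 × 2 = 1179.4
  Sum = 2451.35 µg/L·hr
Extrapolated tail: C_last / k_e = 410.7 / 0.406 = 1011.576
AUC_0→∞ = 2451.35 + 1011.576 = 3462.926 µg/L·hr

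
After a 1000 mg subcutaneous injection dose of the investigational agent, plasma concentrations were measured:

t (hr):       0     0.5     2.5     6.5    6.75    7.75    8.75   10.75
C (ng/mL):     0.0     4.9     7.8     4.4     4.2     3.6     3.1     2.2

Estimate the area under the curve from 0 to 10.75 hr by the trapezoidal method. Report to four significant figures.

Trapezoidal AUC_0→10.75:
  [0→0.5]: (0.0+4.9)/2 × 0.5 = 1.225
  [0.5→2.5]: (4.9+7.8)/2 × 2 = 12.7
  [2.5→6.5]: (7.8+4.4)/2 × 4 = 24.4
  [6.5→6.75]: (4.4+4.2)/2 × 0.25 = 1.075
  [6.75→7.75]: (4.2+3.6)/2 × 1 = 3.9
  [7.75→8.75]: (3.6+3.1)/2 × 1 = 3.35
  [8.75→10.75]: (3.1+2.2)/2 × 2 = 5.3
  Sum = 51.95 ng/mL·hr

AUC = 51.95 ng/mL·hr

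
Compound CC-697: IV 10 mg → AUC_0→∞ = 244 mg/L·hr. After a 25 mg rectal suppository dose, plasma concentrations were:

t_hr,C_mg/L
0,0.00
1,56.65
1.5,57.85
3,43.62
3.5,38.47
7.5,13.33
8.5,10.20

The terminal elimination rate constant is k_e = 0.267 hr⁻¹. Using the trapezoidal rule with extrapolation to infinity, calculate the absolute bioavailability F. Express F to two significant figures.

F = 0.50

Trapezoidal AUC_0→8.5 (rectal suppository):
  [0→1]: (0.00+56.65)/2 × 1 = 28.325
  [1→1.5]: (56.65+57.85)/2 × 0.5 = 28.625
  [1.5→3]: (57.85+43.62)/2 × 1.5 = 76.1025
  [3→3.5]: (43.62+38.47)/2 × 0.5 = 20.5225
  [3.5→7.5]: (38.47+13.33)/2 × 4 = 103.6
  [7.5→8.5]: (13.33+10.20)/2 × 1 = 11.765
  Sum = 268.94 mg/L·hr
Tail: C_last/k_e = 10.20/0.267 = 38.202
AUC_0→∞ (rectal suppository) = 268.94 + 38.202 = 307.142 mg/L·hr
F = (AUC_ev/D_ev)/(AUC_iv/D_iv) = (307.142/25)/(244/10) = 12.28568/24.4 = 0.5035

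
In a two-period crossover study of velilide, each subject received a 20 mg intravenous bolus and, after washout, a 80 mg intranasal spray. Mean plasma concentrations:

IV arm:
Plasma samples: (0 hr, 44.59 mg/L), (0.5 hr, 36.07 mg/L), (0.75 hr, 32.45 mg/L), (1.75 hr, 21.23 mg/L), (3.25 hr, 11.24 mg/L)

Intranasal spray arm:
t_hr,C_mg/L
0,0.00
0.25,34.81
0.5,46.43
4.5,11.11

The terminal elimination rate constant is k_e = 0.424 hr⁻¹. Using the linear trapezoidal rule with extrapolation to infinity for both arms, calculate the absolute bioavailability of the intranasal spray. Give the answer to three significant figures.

Trapezoidal AUC_0→3.25 (IV):
  [0→0.5]: (44.59+36.07)/2 × 0.5 = 20.165
  [0.5→0.75]: (36.07+32.45)/2 × 0.25 = 8.565
  [0.75→1.75]: (32.45+21.23)/2 × 1 = 26.84
  [1.75→3.25]: (21.23+11.24)/2 × 1.5 = 24.3525
  Sum = 79.9225 mg/L·hr
IV tail: 11.24/0.424 = 26.509; AUC_iv,0→∞ = 79.9225 + 26.509 = 106.4315 mg/L·hr
Trapezoidal AUC_0→4.5 (intranasal spray):
  [0→0.25]: (0.00+34.81)/2 × 0.25 = 4.35125
  [0.25→0.5]: (34.81+46.43)/2 × 0.25 = 10.155
  [0.5→4.5]: (46.43+11.11)/2 × 4 = 115.08
  Sum = 129.58625 mg/L·hr
intranasal spray tail: 11.11/0.424 = 26.203; AUC_ev,0→∞ = 129.58625 + 26.203 = 155.78925 mg/L·hr
F = (AUC_ev/D_ev)/(AUC_iv/D_iv) = (155.78925/80)/(106.4315/20) = 1.94737/5.321575 = 0.3659

F = 0.366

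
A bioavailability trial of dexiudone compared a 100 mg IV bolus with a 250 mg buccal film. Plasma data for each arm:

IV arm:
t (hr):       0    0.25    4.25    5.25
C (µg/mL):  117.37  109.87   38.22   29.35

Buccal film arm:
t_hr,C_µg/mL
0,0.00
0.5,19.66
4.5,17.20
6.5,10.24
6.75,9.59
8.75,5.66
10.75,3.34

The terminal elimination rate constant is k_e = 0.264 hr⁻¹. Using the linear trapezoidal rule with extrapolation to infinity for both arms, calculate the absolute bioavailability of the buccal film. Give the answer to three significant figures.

Trapezoidal AUC_0→5.25 (IV):
  [0→0.25]: (117.37+109.87)/2 × 0.25 = 28.405
  [0.25→4.25]: (109.87+38.22)/2 × 4 = 296.18
  [4.25→5.25]: (38.22+29.35)/2 × 1 = 33.785
  Sum = 358.37 µg/mL·hr
IV tail: 29.35/0.264 = 111.174; AUC_iv,0→∞ = 358.37 + 111.174 = 469.544 µg/mL·hr
Trapezoidal AUC_0→10.75 (buccal film):
  [0→0.5]: (0.00+19.66)/2 × 0.5 = 4.915
  [0.5→4.5]: (19.66+17.20)/2 × 4 = 73.72
  [4.5→6.5]: (17.20+10.24)/2 × 2 = 27.44
  [6.5→6.75]: (10.24+9.59)/2 × 0.25 = 2.47875
  [6.75→8.75]: (9.59+5.66)/2 × 2 = 15.25
  [8.75→10.75]: (5.66+3.34)/2 × 2 = 9.0
  Sum = 132.80375 µg/mL·hr
buccal film tail: 3.34/0.264 = 12.652; AUC_ev,0→∞ = 132.80375 + 12.652 = 145.45575 µg/mL·hr
F = (AUC_ev/D_ev)/(AUC_iv/D_iv) = (145.45575/250)/(469.544/100) = 0.581823/4.69544 = 0.1239

F = 0.124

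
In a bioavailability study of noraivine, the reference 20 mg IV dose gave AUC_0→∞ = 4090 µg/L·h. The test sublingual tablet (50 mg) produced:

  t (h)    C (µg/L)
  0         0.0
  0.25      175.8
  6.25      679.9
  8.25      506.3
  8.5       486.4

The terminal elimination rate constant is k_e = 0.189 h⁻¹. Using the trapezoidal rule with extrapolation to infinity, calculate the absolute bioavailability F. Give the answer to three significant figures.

Trapezoidal AUC_0→8.5 (sublingual tablet):
  [0→0.25]: (0.0+175.8)/2 × 0.25 = 21.975
  [0.25→6.25]: (175.8+679.9)/2 × 6 = 2567.1
  [6.25→8.25]: (679.9+506.3)/2 × 2 = 1186.2
  [8.25→8.5]: (506.3+486.4)/2 × 0.25 = 124.0875
  Sum = 3899.3625 µg/L·h
Tail: C_last/k_e = 486.4/0.189 = 2573.545
AUC_0→∞ (sublingual tablet) = 3899.3625 + 2573.545 = 6472.9075 µg/L·h
F = (AUC_ev/D_ev)/(AUC_iv/D_iv) = (6472.9075/50)/(4090/20) = 129.45815/204.5 = 0.6330

F = 0.633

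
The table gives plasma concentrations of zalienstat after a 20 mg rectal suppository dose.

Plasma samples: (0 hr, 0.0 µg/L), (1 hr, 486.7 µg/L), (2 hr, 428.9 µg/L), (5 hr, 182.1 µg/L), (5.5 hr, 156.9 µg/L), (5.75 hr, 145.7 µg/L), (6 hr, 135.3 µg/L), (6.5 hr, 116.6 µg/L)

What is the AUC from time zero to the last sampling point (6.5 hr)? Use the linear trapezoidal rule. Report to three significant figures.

Trapezoidal AUC_0→6.5:
  [0→1]: (0.0+486.7)/2 × 1 = 243.35
  [1→2]: (486.7+428.9)/2 × 1 = 457.8
  [2→5]: (428.9+182.1)/2 × 3 = 916.5
  [5→5.5]: (182.1+156.9)/2 × 0.5 = 84.75
  [5.5→5.75]: (156.9+145.7)/2 × 0.25 = 37.825
  [5.75→6]: (145.7+135.3)/2 × 0.25 = 35.125
  [6→6.5]: (135.3+116.6)/2 × 0.5 = 62.975
  Sum = 1838.325 µg/L·hr

AUC = 1840 µg/L·hr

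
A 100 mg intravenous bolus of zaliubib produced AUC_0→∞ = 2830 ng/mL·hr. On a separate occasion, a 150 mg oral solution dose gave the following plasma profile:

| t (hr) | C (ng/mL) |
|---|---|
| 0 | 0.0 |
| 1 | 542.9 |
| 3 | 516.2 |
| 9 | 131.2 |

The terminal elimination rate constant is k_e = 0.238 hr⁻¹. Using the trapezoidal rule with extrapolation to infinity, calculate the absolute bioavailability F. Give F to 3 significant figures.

F = 0.901

Trapezoidal AUC_0→9 (oral solution):
  [0→1]: (0.0+542.9)/2 × 1 = 271.45
  [1→3]: (542.9+516.2)/2 × 2 = 1059.1
  [3→9]: (516.2+131.2)/2 × 6 = 1942.2
  Sum = 3272.75 ng/mL·hr
Tail: C_last/k_e = 131.2/0.238 = 551.261
AUC_0→∞ (oral solution) = 3272.75 + 551.261 = 3824.011 ng/mL·hr
F = (AUC_ev/D_ev)/(AUC_iv/D_iv) = (3824.011/150)/(2830/100) = 25.4934/28.3 = 0.9008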